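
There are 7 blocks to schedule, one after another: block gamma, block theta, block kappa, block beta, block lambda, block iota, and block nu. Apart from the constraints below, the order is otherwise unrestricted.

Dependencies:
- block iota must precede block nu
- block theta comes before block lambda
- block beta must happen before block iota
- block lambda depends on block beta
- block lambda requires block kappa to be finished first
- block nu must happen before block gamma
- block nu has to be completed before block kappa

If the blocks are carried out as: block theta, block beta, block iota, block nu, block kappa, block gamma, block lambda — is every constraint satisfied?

Yes

Every stated constraint is respected: block theta sits at position 1, ahead of block lambda at position 7, and each of the other listed pairs likewise has the predecessor earlier in the sequence.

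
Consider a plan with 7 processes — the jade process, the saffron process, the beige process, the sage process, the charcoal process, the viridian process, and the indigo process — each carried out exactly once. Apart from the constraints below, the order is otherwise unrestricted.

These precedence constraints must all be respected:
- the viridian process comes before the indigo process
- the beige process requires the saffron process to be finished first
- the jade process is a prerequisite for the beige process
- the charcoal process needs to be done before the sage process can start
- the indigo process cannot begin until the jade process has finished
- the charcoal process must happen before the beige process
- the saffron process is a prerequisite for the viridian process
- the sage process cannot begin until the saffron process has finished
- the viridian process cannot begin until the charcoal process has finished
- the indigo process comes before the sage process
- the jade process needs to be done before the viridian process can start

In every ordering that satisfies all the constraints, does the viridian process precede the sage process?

Yes

Chaining the stated constraints: the viridian process → the indigo process → the sage process.
So the viridian process must precede the sage process in any valid ordering.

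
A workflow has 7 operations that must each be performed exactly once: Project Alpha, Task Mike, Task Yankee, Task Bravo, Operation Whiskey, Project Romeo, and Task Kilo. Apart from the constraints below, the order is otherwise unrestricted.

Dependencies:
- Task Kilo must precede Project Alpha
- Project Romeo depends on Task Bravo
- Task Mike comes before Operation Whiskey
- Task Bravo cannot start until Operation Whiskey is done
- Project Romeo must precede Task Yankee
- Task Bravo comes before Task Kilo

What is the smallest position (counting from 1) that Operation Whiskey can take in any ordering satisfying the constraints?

Working backwards through the constraints from Operation Whiskey, its only required predecessor is Task Mike.
So at minimum 1 operation comes before Operation Whiskey, putting Operation Whiskey no earlier than position 2. That position is achievable by scheduling exactly that predecessor first.

2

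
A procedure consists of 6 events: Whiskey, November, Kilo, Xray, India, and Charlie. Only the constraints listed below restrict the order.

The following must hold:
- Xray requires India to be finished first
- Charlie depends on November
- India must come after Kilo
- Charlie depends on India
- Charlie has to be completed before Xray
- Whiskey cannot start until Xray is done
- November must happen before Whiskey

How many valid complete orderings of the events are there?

3

2 events have no prerequisites (November, Kilo), so any of them could come first.
Counting all ways to extend the partial order to a total order gives 3.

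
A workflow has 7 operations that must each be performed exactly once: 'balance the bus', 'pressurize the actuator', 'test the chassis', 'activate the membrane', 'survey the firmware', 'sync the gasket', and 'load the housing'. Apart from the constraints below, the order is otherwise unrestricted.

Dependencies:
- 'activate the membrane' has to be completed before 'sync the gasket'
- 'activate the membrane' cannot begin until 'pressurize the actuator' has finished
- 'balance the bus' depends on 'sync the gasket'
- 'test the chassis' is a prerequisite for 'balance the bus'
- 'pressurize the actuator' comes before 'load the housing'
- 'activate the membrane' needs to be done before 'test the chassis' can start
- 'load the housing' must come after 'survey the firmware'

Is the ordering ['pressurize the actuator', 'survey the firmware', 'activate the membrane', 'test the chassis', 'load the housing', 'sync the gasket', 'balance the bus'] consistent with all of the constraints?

Every stated constraint is respected: 'pressurize the actuator' sits at position 1, ahead of 'load the housing' at position 5, and each of the other listed pairs likewise has the predecessor earlier in the sequence.

Yes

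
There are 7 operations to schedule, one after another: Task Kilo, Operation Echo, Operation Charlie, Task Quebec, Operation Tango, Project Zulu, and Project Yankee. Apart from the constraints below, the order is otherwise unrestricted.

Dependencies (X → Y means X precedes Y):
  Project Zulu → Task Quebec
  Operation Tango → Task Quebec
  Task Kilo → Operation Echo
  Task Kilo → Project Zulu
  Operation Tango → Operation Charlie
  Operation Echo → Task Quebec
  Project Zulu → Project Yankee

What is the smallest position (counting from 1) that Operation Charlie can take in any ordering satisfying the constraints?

2

Working backwards through the constraints from Operation Charlie, its only required predecessor is Operation Tango.
With 1 mandatory predecessor, the earliest Operation Charlie can sit is position 1+1 = 2, and placing just that one first achieves it.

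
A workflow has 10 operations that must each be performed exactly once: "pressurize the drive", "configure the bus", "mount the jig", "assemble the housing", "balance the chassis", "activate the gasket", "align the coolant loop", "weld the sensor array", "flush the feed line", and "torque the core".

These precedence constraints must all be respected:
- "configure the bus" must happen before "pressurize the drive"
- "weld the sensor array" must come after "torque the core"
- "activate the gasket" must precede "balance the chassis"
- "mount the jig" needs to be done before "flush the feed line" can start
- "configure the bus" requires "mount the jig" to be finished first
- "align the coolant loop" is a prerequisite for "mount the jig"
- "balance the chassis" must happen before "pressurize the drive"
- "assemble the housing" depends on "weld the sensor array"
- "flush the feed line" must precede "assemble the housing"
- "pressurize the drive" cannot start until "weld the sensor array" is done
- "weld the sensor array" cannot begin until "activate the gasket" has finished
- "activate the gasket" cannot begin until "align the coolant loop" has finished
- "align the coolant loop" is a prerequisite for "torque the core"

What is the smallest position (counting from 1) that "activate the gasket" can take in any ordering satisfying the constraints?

2

Working backwards through the constraints from "activate the gasket", its only required predecessor is "align the coolant loop".
With 1 mandatory predecessor, the earliest "activate the gasket" can sit is position 1+1 = 2, and placing just that one first achieves it.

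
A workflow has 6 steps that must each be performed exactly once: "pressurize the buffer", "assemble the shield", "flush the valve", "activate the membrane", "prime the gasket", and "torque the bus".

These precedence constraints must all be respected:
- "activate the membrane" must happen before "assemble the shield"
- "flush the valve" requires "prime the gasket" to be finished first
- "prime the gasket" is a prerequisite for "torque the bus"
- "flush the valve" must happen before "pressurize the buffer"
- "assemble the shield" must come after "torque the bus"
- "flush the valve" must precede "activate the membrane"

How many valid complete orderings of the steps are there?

11

Only "prime the gasket" has no prerequisites, so it must go first.
Systematically extending each partial ordering one step at a time and counting, there are 11 complete orderings.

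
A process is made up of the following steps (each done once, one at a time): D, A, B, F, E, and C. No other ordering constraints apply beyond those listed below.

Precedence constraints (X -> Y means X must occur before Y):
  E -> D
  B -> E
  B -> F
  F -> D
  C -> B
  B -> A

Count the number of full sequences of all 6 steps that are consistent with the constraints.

C is the only step with nothing required before it, so every ordering starts there.
Counting all ways to extend the partial order to a total order gives 8.

8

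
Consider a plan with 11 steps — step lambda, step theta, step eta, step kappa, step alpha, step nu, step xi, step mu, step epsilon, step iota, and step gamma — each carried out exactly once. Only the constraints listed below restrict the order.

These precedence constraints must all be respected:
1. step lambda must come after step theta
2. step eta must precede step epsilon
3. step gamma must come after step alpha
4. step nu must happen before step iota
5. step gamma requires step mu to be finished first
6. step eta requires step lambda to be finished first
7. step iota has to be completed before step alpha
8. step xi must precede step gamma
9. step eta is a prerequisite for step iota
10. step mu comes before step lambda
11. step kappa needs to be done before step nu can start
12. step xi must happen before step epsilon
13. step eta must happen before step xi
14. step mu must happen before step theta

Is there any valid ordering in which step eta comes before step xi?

The constraints force step eta before step xi, so yes — every valid ordering has step eta earlier.

Yes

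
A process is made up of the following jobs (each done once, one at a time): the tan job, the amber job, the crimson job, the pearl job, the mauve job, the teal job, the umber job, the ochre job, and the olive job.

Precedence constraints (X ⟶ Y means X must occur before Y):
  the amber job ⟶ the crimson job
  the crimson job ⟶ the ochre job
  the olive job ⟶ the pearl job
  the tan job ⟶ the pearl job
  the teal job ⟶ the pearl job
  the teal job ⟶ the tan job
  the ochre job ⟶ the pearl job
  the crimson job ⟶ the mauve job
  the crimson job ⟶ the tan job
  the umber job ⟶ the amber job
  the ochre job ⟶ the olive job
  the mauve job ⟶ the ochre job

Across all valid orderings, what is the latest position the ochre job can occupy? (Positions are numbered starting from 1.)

7

Following every chain forward from the ochre job, the jobs that must come later are the pearl job, the olive job — 2 of them.
So at least 2 jobs follow the ochre job, putting the ochre job no later than position 7. That position is achievable by scheduling everything else first.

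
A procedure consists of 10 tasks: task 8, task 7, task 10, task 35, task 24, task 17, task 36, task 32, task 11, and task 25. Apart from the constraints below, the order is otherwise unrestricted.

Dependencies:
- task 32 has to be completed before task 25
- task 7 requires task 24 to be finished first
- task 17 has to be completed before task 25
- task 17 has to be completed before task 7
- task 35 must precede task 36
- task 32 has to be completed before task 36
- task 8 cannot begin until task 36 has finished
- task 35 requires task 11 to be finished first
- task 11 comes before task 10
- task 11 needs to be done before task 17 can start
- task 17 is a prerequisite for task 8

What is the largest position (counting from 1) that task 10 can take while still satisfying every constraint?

Task 10 has no required successors, so nothing stops it from going last (position 10).

10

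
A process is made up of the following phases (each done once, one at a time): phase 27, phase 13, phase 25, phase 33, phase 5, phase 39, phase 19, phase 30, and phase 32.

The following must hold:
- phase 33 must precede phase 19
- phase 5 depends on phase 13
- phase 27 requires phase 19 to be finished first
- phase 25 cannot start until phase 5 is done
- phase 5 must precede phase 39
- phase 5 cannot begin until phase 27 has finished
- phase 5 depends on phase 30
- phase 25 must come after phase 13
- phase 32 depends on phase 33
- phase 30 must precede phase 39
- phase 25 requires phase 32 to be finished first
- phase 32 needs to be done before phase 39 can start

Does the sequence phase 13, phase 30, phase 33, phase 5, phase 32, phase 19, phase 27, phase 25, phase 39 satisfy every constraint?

Here phase 27 comes after phase 5.
Since phase 27 is required before phase 5, the ordering is invalid.

No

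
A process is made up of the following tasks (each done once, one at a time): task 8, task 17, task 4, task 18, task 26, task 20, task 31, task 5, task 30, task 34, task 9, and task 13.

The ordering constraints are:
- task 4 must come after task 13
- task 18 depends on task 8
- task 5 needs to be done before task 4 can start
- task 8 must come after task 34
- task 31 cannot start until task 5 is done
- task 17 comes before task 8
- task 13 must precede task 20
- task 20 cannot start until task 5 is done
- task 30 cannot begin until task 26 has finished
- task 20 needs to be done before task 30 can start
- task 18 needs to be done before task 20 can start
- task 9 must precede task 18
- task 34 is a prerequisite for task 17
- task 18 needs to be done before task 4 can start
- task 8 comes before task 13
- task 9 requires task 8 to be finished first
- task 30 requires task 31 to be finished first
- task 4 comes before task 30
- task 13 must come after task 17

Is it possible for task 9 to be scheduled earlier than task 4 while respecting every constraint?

Yes

Every valid ordering already has task 9 before task 4 (the constraints require it), so in particular at least one does.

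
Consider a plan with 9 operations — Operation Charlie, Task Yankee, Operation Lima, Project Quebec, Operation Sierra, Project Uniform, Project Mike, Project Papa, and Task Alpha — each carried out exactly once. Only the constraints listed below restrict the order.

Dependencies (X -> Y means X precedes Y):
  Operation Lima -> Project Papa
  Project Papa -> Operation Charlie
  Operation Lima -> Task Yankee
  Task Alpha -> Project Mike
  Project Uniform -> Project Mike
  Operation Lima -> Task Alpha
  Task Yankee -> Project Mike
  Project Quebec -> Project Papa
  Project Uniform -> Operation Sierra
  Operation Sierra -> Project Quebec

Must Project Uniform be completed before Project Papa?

Yes

Following the dependencies: Project Uniform → Operation Sierra → Project Quebec → Project Papa.
Hence Project Uniform necessarily comes before Project Papa.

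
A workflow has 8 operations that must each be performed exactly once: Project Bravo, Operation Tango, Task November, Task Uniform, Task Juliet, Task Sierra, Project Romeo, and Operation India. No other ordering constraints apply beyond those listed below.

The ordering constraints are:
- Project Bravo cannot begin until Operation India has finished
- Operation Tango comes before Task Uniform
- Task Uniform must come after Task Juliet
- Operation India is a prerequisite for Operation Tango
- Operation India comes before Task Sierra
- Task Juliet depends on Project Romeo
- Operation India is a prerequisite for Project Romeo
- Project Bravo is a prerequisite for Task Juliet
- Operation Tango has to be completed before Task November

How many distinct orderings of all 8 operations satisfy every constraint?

Only Operation India has no prerequisites, so it must go first.
Enumerating by repeatedly choosing an available operation (one whose prerequisites are all placed) gives 196 distinct complete orderings.

196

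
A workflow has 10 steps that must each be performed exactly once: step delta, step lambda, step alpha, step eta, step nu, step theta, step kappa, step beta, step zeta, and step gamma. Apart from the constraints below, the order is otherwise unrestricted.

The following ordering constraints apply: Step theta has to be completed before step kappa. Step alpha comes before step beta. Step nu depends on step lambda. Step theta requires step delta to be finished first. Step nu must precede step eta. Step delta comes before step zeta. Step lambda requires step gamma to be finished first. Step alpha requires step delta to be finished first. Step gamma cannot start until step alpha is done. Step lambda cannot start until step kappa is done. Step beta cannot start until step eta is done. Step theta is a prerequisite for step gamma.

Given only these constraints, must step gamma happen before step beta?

Chaining the stated constraints: step gamma → step lambda → step nu → step eta → step beta.
So step gamma must precede step beta in any valid ordering.

Yes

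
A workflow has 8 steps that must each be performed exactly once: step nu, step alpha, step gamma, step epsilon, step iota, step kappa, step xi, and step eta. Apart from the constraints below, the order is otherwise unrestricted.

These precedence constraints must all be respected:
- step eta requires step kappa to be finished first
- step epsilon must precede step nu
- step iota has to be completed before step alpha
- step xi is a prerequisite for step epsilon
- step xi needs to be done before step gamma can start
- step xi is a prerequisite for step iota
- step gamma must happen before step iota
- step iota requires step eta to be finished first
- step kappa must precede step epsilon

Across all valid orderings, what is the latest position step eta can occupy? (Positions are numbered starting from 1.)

6

The steps that are forced after step eta, directly or by a chain of constraints, are step alpha, step iota. That's 2 steps.
So at least 2 steps follow step eta, putting step eta no later than position 6. That position is achievable by scheduling everything else first.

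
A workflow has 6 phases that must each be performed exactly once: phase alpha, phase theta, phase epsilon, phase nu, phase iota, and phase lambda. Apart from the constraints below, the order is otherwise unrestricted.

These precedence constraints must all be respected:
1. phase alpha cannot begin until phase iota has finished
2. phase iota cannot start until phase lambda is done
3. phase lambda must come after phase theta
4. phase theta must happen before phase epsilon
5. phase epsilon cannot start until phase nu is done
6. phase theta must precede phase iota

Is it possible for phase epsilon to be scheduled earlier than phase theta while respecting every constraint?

No

Following phase theta → phase epsilon, phase theta must precede phase epsilon in every valid ordering.
Hence phase epsilon can never be scheduled before phase theta.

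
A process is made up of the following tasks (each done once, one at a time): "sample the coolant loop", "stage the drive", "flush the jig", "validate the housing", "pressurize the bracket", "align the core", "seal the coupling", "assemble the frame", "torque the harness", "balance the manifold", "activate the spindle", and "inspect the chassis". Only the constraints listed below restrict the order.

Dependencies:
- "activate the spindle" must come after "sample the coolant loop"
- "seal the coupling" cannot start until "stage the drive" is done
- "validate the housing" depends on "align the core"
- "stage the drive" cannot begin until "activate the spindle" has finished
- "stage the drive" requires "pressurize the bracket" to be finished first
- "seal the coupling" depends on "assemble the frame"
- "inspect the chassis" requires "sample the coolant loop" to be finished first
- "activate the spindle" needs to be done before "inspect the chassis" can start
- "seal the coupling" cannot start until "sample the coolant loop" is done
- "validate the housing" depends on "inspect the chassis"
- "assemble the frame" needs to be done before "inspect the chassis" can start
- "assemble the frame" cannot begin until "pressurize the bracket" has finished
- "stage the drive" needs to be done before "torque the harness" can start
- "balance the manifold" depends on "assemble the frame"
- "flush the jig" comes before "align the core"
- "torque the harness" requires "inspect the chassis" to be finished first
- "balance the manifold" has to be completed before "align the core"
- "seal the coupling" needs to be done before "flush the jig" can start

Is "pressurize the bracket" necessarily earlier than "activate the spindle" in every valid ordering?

No chain of constraints connects "pressurize the bracket" to "activate the spindle" in either direction.
There exist valid orderings with "activate the spindle" before "pressurize the bracket", so "pressurize the bracket" is not required to come first.

No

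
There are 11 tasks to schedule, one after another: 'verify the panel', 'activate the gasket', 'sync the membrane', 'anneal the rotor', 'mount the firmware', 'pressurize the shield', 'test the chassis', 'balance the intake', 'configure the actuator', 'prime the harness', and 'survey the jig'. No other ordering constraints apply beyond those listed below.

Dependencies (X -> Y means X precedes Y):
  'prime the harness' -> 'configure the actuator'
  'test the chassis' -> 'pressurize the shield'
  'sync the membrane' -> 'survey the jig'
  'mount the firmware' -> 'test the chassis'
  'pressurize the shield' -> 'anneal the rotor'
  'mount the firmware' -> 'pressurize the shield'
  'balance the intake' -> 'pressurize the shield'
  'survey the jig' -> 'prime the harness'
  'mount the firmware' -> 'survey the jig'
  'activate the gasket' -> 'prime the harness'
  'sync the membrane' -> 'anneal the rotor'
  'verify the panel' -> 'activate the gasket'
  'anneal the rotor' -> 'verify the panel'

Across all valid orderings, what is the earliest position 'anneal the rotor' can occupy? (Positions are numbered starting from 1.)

6

Every task that must precede 'anneal the rotor' has to come before it. Tracing all chains that end at 'anneal the rotor', those tasks are: 'sync the membrane', 'mount the firmware', 'pressurize the shield', 'test the chassis', 'balance the intake' — 5 in total.
With 5 mandatory predecessors, the earliest 'anneal the rotor' can sit is position 5+1 = 6, and placing just those 5 first achieves it.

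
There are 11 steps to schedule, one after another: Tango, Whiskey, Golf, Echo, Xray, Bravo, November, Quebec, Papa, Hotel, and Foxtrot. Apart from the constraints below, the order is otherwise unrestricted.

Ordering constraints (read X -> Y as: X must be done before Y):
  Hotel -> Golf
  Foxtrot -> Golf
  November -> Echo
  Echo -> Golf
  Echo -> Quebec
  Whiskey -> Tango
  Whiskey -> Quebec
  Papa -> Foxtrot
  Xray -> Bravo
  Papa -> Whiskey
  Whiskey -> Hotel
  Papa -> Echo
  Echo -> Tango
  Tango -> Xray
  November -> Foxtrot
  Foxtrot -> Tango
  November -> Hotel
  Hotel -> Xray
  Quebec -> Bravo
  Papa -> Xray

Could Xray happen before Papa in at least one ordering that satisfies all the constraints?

No

There is a dependency chain Papa → Xray, so Xray always comes after Papa.
So no valid ordering can have Xray before Papa.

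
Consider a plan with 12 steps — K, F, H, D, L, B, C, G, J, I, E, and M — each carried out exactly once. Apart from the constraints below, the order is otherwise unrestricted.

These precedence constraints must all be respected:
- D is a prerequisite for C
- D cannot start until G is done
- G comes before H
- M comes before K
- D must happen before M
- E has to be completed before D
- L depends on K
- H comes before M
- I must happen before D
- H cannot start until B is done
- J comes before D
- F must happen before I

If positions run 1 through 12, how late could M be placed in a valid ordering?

10

Every step that must follow M has to come after it. Tracing all chains starting from M, those steps are: K, L — 2 in total.
With 2 mandatory successors out of 12 steps total, the latest slot for M is 12−2 = 10, and it's reachable by doing all non-successors before M.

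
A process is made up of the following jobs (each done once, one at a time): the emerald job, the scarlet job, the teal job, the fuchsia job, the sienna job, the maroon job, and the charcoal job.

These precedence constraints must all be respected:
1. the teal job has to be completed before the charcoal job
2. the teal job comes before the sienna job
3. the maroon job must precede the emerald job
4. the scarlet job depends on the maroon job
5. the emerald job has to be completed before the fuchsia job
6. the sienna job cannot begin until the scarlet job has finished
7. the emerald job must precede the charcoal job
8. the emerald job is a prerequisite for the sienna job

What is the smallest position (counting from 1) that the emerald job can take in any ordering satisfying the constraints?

2

The only job forced before the emerald job (directly or transitively) is the maroon job.
So at minimum 1 job comes before the emerald job, putting the emerald job no earlier than position 2. That position is achievable by scheduling exactly that predecessor first.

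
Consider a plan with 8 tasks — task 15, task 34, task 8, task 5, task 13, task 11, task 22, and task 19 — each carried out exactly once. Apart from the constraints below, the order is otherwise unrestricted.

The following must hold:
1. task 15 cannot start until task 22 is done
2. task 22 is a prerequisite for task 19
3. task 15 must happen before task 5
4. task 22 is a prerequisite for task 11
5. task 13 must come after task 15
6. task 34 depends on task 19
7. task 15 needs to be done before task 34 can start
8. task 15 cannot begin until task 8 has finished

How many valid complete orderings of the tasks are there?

276

The tasks with no prerequisites are task 8, task 22; any of them can be placed first.
Counting all ways to extend the partial order to a total order gives 276.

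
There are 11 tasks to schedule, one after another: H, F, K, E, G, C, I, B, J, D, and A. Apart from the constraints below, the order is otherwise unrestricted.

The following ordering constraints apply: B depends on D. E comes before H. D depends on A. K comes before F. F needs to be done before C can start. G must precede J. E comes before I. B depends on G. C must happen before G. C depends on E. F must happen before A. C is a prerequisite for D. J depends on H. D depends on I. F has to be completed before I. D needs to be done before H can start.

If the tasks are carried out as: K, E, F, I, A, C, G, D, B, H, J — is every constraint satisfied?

Yes

Checking each listed constraint against this order: for instance, E is in position 2 and H in position 10, so that constraint holds — and the remaining constraints check out the same way.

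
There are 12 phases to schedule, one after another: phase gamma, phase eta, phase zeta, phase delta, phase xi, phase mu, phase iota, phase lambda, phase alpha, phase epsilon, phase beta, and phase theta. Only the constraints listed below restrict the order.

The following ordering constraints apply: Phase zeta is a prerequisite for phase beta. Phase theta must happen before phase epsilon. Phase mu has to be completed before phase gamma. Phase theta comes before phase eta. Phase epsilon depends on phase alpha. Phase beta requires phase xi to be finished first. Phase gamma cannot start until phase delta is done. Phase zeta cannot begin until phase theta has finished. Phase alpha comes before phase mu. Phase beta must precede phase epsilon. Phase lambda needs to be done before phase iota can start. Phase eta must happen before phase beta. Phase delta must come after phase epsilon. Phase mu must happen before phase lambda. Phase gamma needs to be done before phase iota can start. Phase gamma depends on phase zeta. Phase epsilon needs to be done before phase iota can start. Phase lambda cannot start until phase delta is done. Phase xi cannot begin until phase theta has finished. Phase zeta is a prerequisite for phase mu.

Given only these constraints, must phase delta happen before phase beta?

The constraints actually force phase beta before phase delta (via phase beta → phase epsilon → phase delta), not the other way around.
So phase delta never precedes phase beta.

No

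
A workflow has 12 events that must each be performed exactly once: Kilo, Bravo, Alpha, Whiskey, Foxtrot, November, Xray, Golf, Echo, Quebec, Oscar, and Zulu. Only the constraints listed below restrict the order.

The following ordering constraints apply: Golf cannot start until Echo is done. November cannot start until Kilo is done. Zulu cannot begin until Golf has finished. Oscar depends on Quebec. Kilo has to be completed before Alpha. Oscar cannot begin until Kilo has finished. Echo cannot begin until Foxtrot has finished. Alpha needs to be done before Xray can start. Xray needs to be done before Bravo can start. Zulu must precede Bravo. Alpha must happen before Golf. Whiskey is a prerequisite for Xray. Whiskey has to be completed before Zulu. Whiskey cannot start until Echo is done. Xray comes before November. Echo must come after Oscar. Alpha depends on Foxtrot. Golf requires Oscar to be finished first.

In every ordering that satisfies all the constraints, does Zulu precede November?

No chain of constraints connects Zulu to November in either direction.
A valid ordering placing November before Zulu exists, so the answer is no.

No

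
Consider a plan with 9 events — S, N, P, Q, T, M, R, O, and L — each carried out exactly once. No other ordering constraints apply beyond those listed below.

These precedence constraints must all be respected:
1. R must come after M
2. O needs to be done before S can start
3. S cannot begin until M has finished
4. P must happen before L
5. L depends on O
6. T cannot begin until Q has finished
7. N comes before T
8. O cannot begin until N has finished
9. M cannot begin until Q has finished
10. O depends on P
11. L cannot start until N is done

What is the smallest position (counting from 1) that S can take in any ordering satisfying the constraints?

6

Working backwards through the constraints from S, its full set of required predecessors is N, P, Q, M, O — 5 of them.
With 5 mandatory predecessors, the earliest S can sit is position 5+1 = 6, and placing just those 5 first achieves it.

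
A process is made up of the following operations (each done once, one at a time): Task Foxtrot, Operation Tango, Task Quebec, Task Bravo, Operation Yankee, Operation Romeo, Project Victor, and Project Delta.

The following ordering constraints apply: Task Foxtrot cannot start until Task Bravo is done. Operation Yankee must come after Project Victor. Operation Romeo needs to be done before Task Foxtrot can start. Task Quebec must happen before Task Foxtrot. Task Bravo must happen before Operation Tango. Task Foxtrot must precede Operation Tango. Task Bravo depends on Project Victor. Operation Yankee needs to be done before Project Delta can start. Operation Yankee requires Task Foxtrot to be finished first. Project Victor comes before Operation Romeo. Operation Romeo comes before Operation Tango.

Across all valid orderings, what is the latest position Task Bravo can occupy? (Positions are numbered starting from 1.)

The operations that are forced after Task Bravo, directly or by a chain of constraints, are Task Foxtrot, Operation Tango, Operation Yankee, Project Delta. That's 4 operations.
With 4 mandatory successors out of 8 operations total, the latest slot for Task Bravo is 8−4 = 4, and it's reachable by doing all non-successors before Task Bravo.

4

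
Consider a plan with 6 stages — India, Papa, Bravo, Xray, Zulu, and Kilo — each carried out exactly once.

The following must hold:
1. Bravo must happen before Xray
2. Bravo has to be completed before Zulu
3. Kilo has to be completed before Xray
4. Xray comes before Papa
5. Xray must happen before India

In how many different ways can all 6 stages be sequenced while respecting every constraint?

18

The stages with no prerequisites are Bravo, Kilo; any of them can be placed first.
Counting all ways to extend the partial order to a total order gives 18.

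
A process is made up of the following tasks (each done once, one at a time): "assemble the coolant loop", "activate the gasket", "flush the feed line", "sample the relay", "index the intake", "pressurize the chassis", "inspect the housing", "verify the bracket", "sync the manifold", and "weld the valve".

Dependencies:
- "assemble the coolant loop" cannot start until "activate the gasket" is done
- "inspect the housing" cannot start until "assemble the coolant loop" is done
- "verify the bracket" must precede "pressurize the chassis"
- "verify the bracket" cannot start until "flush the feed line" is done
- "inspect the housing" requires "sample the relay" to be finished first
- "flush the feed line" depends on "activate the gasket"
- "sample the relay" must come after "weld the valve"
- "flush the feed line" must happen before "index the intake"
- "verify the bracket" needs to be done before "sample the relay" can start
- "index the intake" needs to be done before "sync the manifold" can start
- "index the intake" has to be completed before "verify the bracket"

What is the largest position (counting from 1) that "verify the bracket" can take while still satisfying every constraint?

7

Following every chain forward from "verify the bracket", the tasks that must come later are "sample the relay", "pressurize the chassis", "inspect the housing" — 3 of them.
With 3 mandatory successors out of 10 tasks total, the latest slot for "verify the bracket" is 10−3 = 7, and it's reachable by doing all non-successors before "verify the bracket".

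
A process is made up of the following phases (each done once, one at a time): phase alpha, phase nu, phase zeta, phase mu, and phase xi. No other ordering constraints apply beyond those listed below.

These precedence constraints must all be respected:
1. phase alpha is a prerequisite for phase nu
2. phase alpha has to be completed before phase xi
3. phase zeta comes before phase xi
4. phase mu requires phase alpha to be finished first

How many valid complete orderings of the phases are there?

18

2 phases have no prerequisites (phase alpha, phase zeta), so any of them could come first.
Enumerating by repeatedly choosing an available phase (one whose prerequisites are all placed) gives 18 distinct complete orderings.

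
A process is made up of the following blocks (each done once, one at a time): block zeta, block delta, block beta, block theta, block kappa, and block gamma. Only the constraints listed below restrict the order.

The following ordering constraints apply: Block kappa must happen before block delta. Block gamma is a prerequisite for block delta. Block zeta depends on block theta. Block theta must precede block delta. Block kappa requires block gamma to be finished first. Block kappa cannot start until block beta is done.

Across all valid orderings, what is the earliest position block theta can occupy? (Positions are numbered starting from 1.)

1

No constraint forces any other block before block theta, so it can be placed first.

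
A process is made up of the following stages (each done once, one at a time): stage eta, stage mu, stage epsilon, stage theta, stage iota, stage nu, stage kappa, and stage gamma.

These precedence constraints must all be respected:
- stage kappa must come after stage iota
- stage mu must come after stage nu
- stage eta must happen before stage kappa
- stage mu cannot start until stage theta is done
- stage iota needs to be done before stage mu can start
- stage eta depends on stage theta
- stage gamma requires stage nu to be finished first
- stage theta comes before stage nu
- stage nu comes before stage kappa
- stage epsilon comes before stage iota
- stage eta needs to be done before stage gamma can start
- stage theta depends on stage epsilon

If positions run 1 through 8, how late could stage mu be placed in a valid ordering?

8

Nothing depends on stage mu, so it can be the final stage, position 8.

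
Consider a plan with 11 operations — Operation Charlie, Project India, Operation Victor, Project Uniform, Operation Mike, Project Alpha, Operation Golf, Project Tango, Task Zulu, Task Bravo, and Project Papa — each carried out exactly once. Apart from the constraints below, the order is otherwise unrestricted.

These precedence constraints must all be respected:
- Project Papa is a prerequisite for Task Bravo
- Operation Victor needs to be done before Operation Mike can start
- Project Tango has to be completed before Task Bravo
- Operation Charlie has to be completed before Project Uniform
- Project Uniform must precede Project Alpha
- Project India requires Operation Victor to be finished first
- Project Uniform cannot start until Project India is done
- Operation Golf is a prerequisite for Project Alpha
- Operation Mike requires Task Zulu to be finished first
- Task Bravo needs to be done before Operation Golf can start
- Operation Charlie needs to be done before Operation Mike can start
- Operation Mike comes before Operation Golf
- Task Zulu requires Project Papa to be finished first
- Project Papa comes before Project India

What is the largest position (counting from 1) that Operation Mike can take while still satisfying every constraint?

The operations that are forced after Operation Mike, directly or by a chain of constraints, are Project Alpha, Operation Golf. That's 2 operations.
So at least 2 operations follow Operation Mike, putting Operation Mike no later than position 9. That position is achievable by scheduling everything else first.

9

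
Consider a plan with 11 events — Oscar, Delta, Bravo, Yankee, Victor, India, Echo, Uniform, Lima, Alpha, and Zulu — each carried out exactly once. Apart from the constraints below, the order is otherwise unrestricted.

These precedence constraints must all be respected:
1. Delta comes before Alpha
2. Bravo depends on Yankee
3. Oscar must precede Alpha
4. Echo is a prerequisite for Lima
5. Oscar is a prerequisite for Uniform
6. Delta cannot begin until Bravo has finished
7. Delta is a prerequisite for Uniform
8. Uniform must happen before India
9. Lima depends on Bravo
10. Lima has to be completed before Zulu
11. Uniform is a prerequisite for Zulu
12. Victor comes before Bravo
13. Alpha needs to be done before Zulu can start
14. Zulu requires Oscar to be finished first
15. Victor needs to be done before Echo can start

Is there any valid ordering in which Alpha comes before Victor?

No

There is a dependency chain Victor → Bravo → Delta → Alpha, so Alpha always comes after Victor.
Hence Alpha can never be scheduled before Victor.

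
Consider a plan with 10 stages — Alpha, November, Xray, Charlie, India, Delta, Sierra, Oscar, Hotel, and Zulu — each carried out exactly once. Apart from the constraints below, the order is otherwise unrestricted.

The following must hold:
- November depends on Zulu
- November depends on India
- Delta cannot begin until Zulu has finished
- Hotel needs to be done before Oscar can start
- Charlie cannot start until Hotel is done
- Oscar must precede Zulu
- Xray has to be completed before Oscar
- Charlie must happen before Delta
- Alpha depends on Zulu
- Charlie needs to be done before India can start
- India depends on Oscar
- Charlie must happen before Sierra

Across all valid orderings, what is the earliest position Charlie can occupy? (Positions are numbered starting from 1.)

2

The only stage forced before Charlie (directly or transitively) is Hotel.
With 1 mandatory predecessor, the earliest Charlie can sit is position 1+1 = 2, and placing just that one first achieves it.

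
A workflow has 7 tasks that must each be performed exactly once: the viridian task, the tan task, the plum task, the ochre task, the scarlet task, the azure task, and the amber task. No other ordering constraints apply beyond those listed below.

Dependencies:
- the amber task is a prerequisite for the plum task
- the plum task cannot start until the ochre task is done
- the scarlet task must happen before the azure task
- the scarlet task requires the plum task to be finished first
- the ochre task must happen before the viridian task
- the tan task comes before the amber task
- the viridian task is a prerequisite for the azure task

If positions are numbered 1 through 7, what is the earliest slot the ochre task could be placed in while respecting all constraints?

1

Nothing is required before the ochre task; it can be the very first task.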